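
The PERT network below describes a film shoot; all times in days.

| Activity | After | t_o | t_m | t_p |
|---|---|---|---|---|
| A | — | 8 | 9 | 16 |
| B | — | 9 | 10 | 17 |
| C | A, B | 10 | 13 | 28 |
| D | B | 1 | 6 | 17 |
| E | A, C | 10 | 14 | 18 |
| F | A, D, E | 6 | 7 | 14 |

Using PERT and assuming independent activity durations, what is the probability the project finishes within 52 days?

te_A = (8 + 4·9 + 16)/6 = 60/6 = 10; σ²_A = ((16−8)/6)² = 1.778
te_B = (9 + 4·10 + 17)/6 = 66/6 = 11; σ²_B = ((17−9)/6)² = 1.778
te_C = (10 + 4·13 + 28)/6 = 90/6 = 15; σ²_C = ((28−10)/6)² = 9.000
te_D = (1 + 4·6 + 17)/6 = 42/6 = 7; σ²_D = ((17−1)/6)² = 7.111
te_E = (10 + 4·14 + 18)/6 = 84/6 = 14; σ²_E = ((18−10)/6)² = 1.778
te_F = (6 + 4·7 + 14)/6 = 48/6 = 8; σ²_F = ((14−6)/6)² = 1.778

Forward pass:
ES_A = 0; EF_A = 10
ES_B = 0; EF_B = 11
ES_C = max(EF_A=10, EF_B=11) = 11; EF_C = 11+15 = 26
ES_D = 11; EF_D = 11+7 = 18
ES_E = max(EF_A=10, EF_C=26) = 26; EF_E = 26+14 = 40
ES_F = max(EF_A=10, EF_D=18, EF_E=40) = 40; EF_F = 40+8 = 48
Expected project duration μ = 48 days. Critical path: B → C → E → F.

Variance along critical path = 1.778 + 9.000 + 1.778 + 1.778 = 14.333; σ = √14.333 = 3.786 days.
Z = (52 − 48) / 3.786 = 1.057
P(T ≤ 52) = Φ(1.057) ≈ 0.855

0.855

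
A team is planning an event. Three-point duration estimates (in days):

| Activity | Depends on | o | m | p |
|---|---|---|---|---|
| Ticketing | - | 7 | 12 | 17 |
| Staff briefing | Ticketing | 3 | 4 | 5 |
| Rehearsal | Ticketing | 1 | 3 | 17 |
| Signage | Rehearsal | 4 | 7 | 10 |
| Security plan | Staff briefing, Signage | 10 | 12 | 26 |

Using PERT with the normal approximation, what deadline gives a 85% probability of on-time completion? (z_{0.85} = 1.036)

te_Ticketing = (7 + 4·12 + 17)/6 = 72/6 = 12; σ²_Ticketing = ((17−7)/6)² = 2.778
te_Staff briefing = (3 + 4·4 + 5)/6 = 24/6 = 4; σ²_Staff briefing = ((5−3)/6)² = 0.111
te_Rehearsal = (1 + 4·3 + 17)/6 = 30/6 = 5; σ²_Rehearsal = ((17−1)/6)² = 7.111
te_Signage = (4 + 4·7 + 10)/6 = 42/6 = 7; σ²_Signage = ((10−4)/6)² = 1.000
te_Security plan = (10 + 4·12 + 26)/6 = 84/6 = 14; σ²_Security plan = ((26−10)/6)² = 7.111

Forward pass:
ES_Ticketing = 0; EF_Ticketing = 12
ES_Staff briefing = 12; EF_Staff briefing = 12+4 = 16
ES_Rehearsal = 12; EF_Rehearsal = 12+5 = 17
ES_Signage = 17; EF_Signage = 17+7 = 24
ES_Security plan = max(EF_Staff briefing=16, EF_Signage=24) = 24; EF_Security plan = 24+14 = 38
Expected project duration μ = 38 days. Critical path: Ticketing → Rehearsal → Signage → Security plan.

Variance along critical path = 2.778 + 7.111 + 1.000 + 7.111 = 18.000; σ = 4.243 days.
D = μ + z·σ = 38 + 1.036·4.243 = 42.4 days

42.4 days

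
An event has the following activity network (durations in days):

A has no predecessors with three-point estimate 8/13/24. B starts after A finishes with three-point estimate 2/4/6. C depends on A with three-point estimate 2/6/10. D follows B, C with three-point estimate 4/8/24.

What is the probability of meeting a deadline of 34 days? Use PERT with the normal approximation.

0.814

te_A = (8 + 4·13 + 24)/6 = 84/6 = 14; σ²_A = ((24−8)/6)² = 7.111
te_B = (2 + 4·4 + 6)/6 = 24/6 = 4; σ²_B = ((6−2)/6)² = 0.444
te_C = (2 + 4·6 + 10)/6 = 36/6 = 6; σ²_C = ((10−2)/6)² = 1.778
te_D = (4 + 4·8 + 24)/6 = 60/6 = 10; σ²_D = ((24−4)/6)² = 11.111

Forward pass:
ES_A = 0; EF_A = 14
ES_B = 14; EF_B = 14+4 = 18
ES_C = 14; EF_C = 14+6 = 20
ES_D = max(EF_B=18, EF_C=20) = 20; EF_D = 20+10 = 30
Expected project duration μ = 30 days. Critical path: A → C → D.

Variance along critical path = 7.111 + 1.778 + 11.111 = 20.000; σ = √20.000 = 4.472 days.
Z = (34 − 30) / 4.472 = 0.894
P(T ≤ 34) = Φ(0.894) ≈ 0.814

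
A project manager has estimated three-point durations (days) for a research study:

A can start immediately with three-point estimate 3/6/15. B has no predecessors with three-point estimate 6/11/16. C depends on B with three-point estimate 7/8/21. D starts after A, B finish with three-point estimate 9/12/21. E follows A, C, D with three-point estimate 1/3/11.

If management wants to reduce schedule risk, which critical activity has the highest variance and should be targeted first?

te_A = (3 + 4·6 + 15)/6 = 42/6 = 7; σ²_A = ((15−3)/6)² = 4.000
te_B = (6 + 4·11 + 16)/6 = 66/6 = 11; σ²_B = ((16−6)/6)² = 2.778
te_C = (7 + 4·8 + 21)/6 = 60/6 = 10; σ²_C = ((21−7)/6)² = 5.444
te_D = (9 + 4·12 + 21)/6 = 78/6 = 13; σ²_D = ((21−9)/6)² = 4.000
te_E = (1 + 4·3 + 11)/6 = 24/6 = 4; σ²_E = ((11−1)/6)² = 2.778

Forward pass:
ES_A = 0; EF_A = 7
ES_B = 0; EF_B = 11
ES_C = 11; EF_C = 11+10 = 21
ES_D = max(EF_A=7, EF_B=11) = 11; EF_D = 11+13 = 24
ES_E = max(EF_A=7, EF_C=21, EF_D=24) = 24; EF_E = 24+4 = 28
Expected project duration μ = 28 days. Critical path: B → D → E.

Variances on critical path: σ²_B=2.778, σ²_D=4.000, σ²_E=2.778.
Largest is σ²_D = 4.000.

D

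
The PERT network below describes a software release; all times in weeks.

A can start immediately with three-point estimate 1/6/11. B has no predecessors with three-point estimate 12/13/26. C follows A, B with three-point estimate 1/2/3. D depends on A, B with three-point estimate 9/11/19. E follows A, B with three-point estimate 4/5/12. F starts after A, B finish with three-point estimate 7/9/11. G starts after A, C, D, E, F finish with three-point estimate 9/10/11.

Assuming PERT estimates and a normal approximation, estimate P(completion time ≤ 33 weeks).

te_A = (1 + 4·6 + 11)/6 = 36/6 = 6; σ²_A = ((11−1)/6)² = 2.778
te_B = (12 + 4·13 + 26)/6 = 90/6 = 15; σ²_B = ((26−12)/6)² = 5.444
te_C = (1 + 4·2 + 3)/6 = 12/6 = 2; σ²_C = ((3−1)/6)² = 0.111
te_D = (9 + 4·11 + 19)/6 = 72/6 = 12; σ²_D = ((19−9)/6)² = 2.778
te_E = (4 + 4·5 + 12)/6 = 36/6 = 6; σ²_E = ((12−4)/6)² = 1.778
te_F = (7 + 4·9 + 11)/6 = 54/6 = 9; σ²_F = ((11−7)/6)² = 0.444
te_G = (9 + 4·10 + 11)/6 = 60/6 = 10; σ²_G = ((11−9)/6)² = 0.111

Forward pass:
ES_A = 0; EF_A = 6
ES_B = 0; EF_B = 15
ES_C = max(EF_A=6, EF_B=15) = 15; EF_C = 15+2 = 17
ES_D = max(EF_A=6, EF_B=15) = 15; EF_D = 15+12 = 27
ES_E = max(EF_A=6, EF_B=15) = 15; EF_E = 15+6 = 21
ES_F = max(EF_A=6, EF_B=15) = 15; EF_F = 15+9 = 24
ES_G = max(EF_A=6, EF_C=17, EF_D=27, EF_E=21, EF_F=24) = 27; EF_G = 27+10 = 37
Expected project duration μ = 37 weeks. Critical path: B → D → G.

Variance along critical path = 5.444 + 2.778 + 0.111 = 8.333; σ = √8.333 = 2.887 weeks.
Z = (33 − 37) / 2.887 = -1.386
P(T ≤ 33) = Φ(-1.386) ≈ 0.083

0.083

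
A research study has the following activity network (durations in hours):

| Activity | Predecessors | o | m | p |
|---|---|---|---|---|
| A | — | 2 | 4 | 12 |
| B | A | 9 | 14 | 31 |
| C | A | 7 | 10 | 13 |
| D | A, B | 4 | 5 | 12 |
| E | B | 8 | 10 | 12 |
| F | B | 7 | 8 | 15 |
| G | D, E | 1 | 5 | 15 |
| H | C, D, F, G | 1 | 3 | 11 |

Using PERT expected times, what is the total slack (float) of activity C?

22 hours

te_A = (2 + 4·4 + 12)/6 = 30/6 = 5
te_B = (9 + 4·14 + 31)/6 = 96/6 = 16
te_C = (7 + 4·10 + 13)/6 = 60/6 = 10
te_D = (4 + 4·5 + 12)/6 = 36/6 = 6
te_E = (8 + 4·10 + 12)/6 = 60/6 = 10
te_F = (7 + 4·8 + 15)/6 = 54/6 = 9
te_G = (1 + 4·5 + 15)/6 = 36/6 = 6
te_H = (1 + 4·3 + 11)/6 = 24/6 = 4

Forward pass:
ES_A = 0; EF_A = 5
ES_B = 5; EF_B = 5+16 = 21
ES_C = 5; EF_C = 5+10 = 15
ES_D = max(EF_A=5, EF_B=21) = 21; EF_D = 21+6 = 27
ES_E = 21; EF_E = 21+10 = 31
ES_F = 21; EF_F = 21+9 = 30
ES_G = max(EF_D=27, EF_E=31) = 31; EF_G = 31+6 = 37
ES_H = max(EF_C=15, EF_D=27, EF_F=30, EF_G=37) = 37; EF_H = 37+4 = 41
Expected project duration μ = 41 hours. Critical path: A → B → E → G → H.

Backward pass:
LF_H = 41; LS_H = 41−4 = 37
LF_G = LS_H = 37; LS_G = 37−6 = 31
LF_F = LS_H = 37; LS_F = 37−9 = 28
LF_E = LS_G = 31; LS_E = 31−10 = 21
LF_D = min(LS_G=31, LS_H=37) = 31; LS_D = 31−6 = 25
LF_C = LS_H = 37; LS_C = 37−10 = 27
LF_B = min(LS_D=25, LS_E=21, LS_F=28) = 21; LS_B = 21−16 = 5
LF_A = min(LS_B=5, LS_C=27, LS_D=25) = 5; LS_A = 5−5 = 0
Slack_C = LS_C − ES_C = 27 − 5 = 22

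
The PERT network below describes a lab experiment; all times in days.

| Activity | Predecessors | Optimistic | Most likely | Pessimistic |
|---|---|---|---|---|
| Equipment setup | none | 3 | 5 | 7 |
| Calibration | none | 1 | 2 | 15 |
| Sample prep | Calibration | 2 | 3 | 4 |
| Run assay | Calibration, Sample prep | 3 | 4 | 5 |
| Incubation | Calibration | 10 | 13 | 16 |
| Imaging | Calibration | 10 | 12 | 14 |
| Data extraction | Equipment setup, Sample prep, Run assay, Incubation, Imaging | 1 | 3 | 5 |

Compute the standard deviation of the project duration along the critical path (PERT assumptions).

te_Equipment setup = (3 + 4·5 + 7)/6 = 30/6 = 5; σ²_Equipment setup = ((7−3)/6)² = 0.444
te_Calibration = (1 + 4·2 + 15)/6 = 24/6 = 4; σ²_Calibration = ((15−1)/6)² = 5.444
te_Sample prep = (2 + 4·3 + 4)/6 = 18/6 = 3; σ²_Sample prep = ((4−2)/6)² = 0.111
te_Run assay = (3 + 4·4 + 5)/6 = 24/6 = 4; σ²_Run assay = ((5−3)/6)² = 0.111
te_Incubation = (10 + 4·13 + 16)/6 = 78/6 = 13; σ²_Incubation = ((16−10)/6)² = 1.000
te_Imaging = (10 + 4·12 + 14)/6 = 72/6 = 12; σ²_Imaging = ((14−10)/6)² = 0.444
te_Data extraction = (1 + 4·3 + 5)/6 = 18/6 = 3; σ²_Data extraction = ((5−1)/6)² = 0.444

Forward pass:
ES_Equipment setup = 0; EF_Equipment setup = 5
ES_Calibration = 0; EF_Calibration = 4
ES_Sample prep = 4; EF_Sample prep = 4+3 = 7
ES_Run assay = max(EF_Calibration=4, EF_Sample prep=7) = 7; EF_Run assay = 7+4 = 11
ES_Incubation = 4; EF_Incubation = 4+13 = 17
ES_Imaging = 4; EF_Imaging = 4+12 = 16
ES_Data extraction = max(EF_Equipment setup=5, EF_Sample prep=7, EF_Run assay=11, EF_Incubation=17, EF_Imaging=16) = 17; EF_Data extraction = 17+3 = 20
Expected project duration μ = 20 days. Critical path: Calibration → Incubation → Data extraction.

Variance along critical path = 5.444 + 1.000 + 0.444 = 6.889
σ = √6.889 = 2.625 days

2.62 days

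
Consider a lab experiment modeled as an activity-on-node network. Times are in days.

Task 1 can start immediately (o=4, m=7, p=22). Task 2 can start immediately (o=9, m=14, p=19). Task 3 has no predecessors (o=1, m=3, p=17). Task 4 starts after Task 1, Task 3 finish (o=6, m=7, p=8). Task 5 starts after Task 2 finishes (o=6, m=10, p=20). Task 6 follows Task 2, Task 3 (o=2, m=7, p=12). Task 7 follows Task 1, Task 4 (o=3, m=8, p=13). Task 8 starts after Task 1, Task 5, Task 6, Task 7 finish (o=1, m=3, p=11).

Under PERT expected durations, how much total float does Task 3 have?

5 days

te_Task 1 = (4 + 4·7 + 22)/6 = 54/6 = 9
te_Task 2 = (9 + 4·14 + 19)/6 = 84/6 = 14
te_Task 3 = (1 + 4·3 + 17)/6 = 30/6 = 5
te_Task 4 = (6 + 4·7 + 8)/6 = 42/6 = 7
te_Task 5 = (6 + 4·10 + 20)/6 = 66/6 = 11
te_Task 6 = (2 + 4·7 + 12)/6 = 42/6 = 7
te_Task 7 = (3 + 4·8 + 13)/6 = 48/6 = 8
te_Task 8 = (1 + 4·3 + 11)/6 = 24/6 = 4

Forward pass:
ES_Task 1 = 0; EF_Task 1 = 9
ES_Task 2 = 0; EF_Task 2 = 14
ES_Task 3 = 0; EF_Task 3 = 5
ES_Task 4 = max(EF_Task 1=9, EF_Task 3=5) = 9; EF_Task 4 = 9+7 = 16
ES_Task 5 = 14; EF_Task 5 = 14+11 = 25
ES_Task 6 = max(EF_Task 2=14, EF_Task 3=5) = 14; EF_Task 6 = 14+7 = 21
ES_Task 7 = max(EF_Task 1=9, EF_Task 4=16) = 16; EF_Task 7 = 16+8 = 24
ES_Task 8 = max(EF_Task 1=9, EF_Task 5=25, EF_Task 6=21, EF_Task 7=24) = 25; EF_Task 8 = 25+4 = 29
Expected project duration μ = 29 days. Critical path: Task 2 → Task 5 → Task 8.

Backward pass:
LF_Task 8 = 29; LS_Task 8 = 29−4 = 25
LF_Task 7 = LS_Task 8 = 25; LS_Task 7 = 25−8 = 17
LF_Task 6 = LS_Task 8 = 25; LS_Task 6 = 25−7 = 18
LF_Task 5 = LS_Task 8 = 25; LS_Task 5 = 25−11 = 14
LF_Task 4 = LS_Task 7 = 17; LS_Task 4 = 17−7 = 10
LF_Task 3 = min(LS_Task 4=10, LS_Task 6=18) = 10; LS_Task 3 = 10−5 = 5
LF_Task 2 = min(LS_Task 5=14, LS_Task 6=18) = 14; LS_Task 2 = 14−14 = 0
LF_Task 1 = min(LS_Task 4=10, LS_Task 7=17, LS_Task 8=25) = 10; LS_Task 1 = 10−9 = 1
Slack_Task 3 = LS_Task 3 − ES_Task 3 = 5 − 0 = 5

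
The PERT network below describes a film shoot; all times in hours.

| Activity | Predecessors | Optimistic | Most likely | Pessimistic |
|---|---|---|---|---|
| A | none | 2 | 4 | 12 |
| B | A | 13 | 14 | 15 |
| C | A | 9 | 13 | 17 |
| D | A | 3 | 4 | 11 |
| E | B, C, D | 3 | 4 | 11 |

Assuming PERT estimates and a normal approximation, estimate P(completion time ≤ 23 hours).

te_A = (2 + 4·4 + 12)/6 = 30/6 = 5; σ²_A = ((12−2)/6)² = 2.778
te_B = (13 + 4·14 + 15)/6 = 84/6 = 14; σ²_B = ((15−13)/6)² = 0.111
te_C = (9 + 4·13 + 17)/6 = 78/6 = 13; σ²_C = ((17−9)/6)² = 1.778
te_D = (3 + 4·4 + 11)/6 = 30/6 = 5; σ²_D = ((11−3)/6)² = 1.778
te_E = (3 + 4·4 + 11)/6 = 30/6 = 5; σ²_E = ((11−3)/6)² = 1.778

Forward pass:
ES_A = 0; EF_A = 5
ES_B = 5; EF_B = 5+14 = 19
ES_C = 5; EF_C = 5+13 = 18
ES_D = 5; EF_D = 5+5 = 10
ES_E = max(EF_B=19, EF_C=18, EF_D=10) = 19; EF_E = 19+5 = 24
Expected project duration μ = 24 hours. Critical path: A → B → E.

Variance along critical path = 2.778 + 0.111 + 1.778 = 4.667; σ = √4.667 = 2.160 hours.
Z = (23 − 24) / 2.160 = -0.463
P(T ≤ 23) = Φ(-0.463) ≈ 0.322

0.322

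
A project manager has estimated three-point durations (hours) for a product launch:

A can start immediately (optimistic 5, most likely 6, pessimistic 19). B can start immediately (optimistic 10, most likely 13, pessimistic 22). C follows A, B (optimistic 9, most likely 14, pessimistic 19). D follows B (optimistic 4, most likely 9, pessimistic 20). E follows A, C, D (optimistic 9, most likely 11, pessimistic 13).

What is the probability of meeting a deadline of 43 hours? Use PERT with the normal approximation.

0.932

te_A = (5 + 4·6 + 19)/6 = 48/6 = 8; σ²_A = ((19−5)/6)² = 5.444
te_B = (10 + 4·13 + 22)/6 = 84/6 = 14; σ²_B = ((22−10)/6)² = 4.000
te_C = (9 + 4·14 + 19)/6 = 84/6 = 14; σ²_C = ((19−9)/6)² = 2.778
te_D = (4 + 4·9 + 20)/6 = 60/6 = 10; σ²_D = ((20−4)/6)² = 7.111
te_E = (9 + 4·11 + 13)/6 = 66/6 = 11; σ²_E = ((13−9)/6)² = 0.444

Forward pass:
ES_A = 0; EF_A = 8
ES_B = 0; EF_B = 14
ES_C = max(EF_A=8, EF_B=14) = 14; EF_C = 14+14 = 28
ES_D = 14; EF_D = 14+10 = 24
ES_E = max(EF_A=8, EF_C=28, EF_D=24) = 28; EF_E = 28+11 = 39
Expected project duration μ = 39 hours. Critical path: B → C → E.

Variance along critical path = 4.000 + 2.778 + 0.444 = 7.222; σ = √7.222 = 2.687 hours.
Z = (43 − 39) / 2.687 = 1.488
P(T ≤ 43) = Φ(1.488) ≈ 0.932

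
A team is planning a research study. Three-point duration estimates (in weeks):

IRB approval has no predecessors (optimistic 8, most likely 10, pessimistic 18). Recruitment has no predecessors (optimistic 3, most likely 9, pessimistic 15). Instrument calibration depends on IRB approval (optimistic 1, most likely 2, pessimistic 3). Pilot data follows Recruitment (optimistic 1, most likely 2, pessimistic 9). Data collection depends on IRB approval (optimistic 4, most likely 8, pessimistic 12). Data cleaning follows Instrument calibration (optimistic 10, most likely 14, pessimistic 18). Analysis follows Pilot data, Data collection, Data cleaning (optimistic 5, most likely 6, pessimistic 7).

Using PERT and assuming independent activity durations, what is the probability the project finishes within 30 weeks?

0.085

te_IRB approval = (8 + 4·10 + 18)/6 = 66/6 = 11; σ²_IRB approval = ((18−8)/6)² = 2.778
te_Recruitment = (3 + 4·9 + 15)/6 = 54/6 = 9; σ²_Recruitment = ((15−3)/6)² = 4.000
te_Instrument calibration = (1 + 4·2 + 3)/6 = 12/6 = 2; σ²_Instrument calibration = ((3−1)/6)² = 0.111
te_Pilot data = (1 + 4·2 + 9)/6 = 18/6 = 3; σ²_Pilot data = ((9−1)/6)² = 1.778
te_Data collection = (4 + 4·8 + 12)/6 = 48/6 = 8; σ²_Data collection = ((12−4)/6)² = 1.778
te_Data cleaning = (10 + 4·14 + 18)/6 = 84/6 = 14; σ²_Data cleaning = ((18−10)/6)² = 1.778
te_Analysis = (5 + 4·6 + 7)/6 = 36/6 = 6; σ²_Analysis = ((7−5)/6)² = 0.111

Forward pass:
ES_IRB approval = 0; EF_IRB approval = 11
ES_Recruitment = 0; EF_Recruitment = 9
ES_Instrument calibration = 11; EF_Instrument calibration = 11+2 = 13
ES_Pilot data = 9; EF_Pilot data = 9+3 = 12
ES_Data collection = 11; EF_Data collection = 11+8 = 19
ES_Data cleaning = 13; EF_Data cleaning = 13+14 = 27
ES_Analysis = max(EF_Pilot data=12, EF_Data collection=19, EF_Data cleaning=27) = 27; EF_Analysis = 27+6 = 33
Expected project duration μ = 33 weeks. Critical path: IRB approval → Instrument calibration → Data cleaning → Analysis.

Variance along critical path = 2.778 + 0.111 + 1.778 + 0.111 = 4.778; σ = √4.778 = 2.186 weeks.
Z = (30 − 33) / 2.186 = -1.372
P(T ≤ 30) = Φ(-1.372) ≈ 0.085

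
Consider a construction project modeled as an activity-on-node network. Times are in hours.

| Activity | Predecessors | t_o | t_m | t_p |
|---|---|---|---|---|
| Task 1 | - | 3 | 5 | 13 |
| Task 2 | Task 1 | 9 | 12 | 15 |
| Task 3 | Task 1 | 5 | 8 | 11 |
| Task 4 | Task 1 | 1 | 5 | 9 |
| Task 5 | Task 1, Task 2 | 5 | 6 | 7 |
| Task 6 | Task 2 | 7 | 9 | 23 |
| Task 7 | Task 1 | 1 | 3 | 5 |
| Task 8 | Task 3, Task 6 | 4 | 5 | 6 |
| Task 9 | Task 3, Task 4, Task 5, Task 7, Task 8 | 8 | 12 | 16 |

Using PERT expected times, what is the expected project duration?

te_Task 1 = (3 + 4·5 + 13)/6 = 36/6 = 6
te_Task 2 = (9 + 4·12 + 15)/6 = 72/6 = 12
te_Task 3 = (5 + 4·8 + 11)/6 = 48/6 = 8
te_Task 4 = (1 + 4·5 + 9)/6 = 30/6 = 5
te_Task 5 = (5 + 4·6 + 7)/6 = 36/6 = 6
te_Task 6 = (7 + 4·9 + 23)/6 = 66/6 = 11
te_Task 7 = (1 + 4·3 + 5)/6 = 18/6 = 3
te_Task 8 = (4 + 4·5 + 6)/6 = 30/6 = 5
te_Task 9 = (8 + 4·12 + 16)/6 = 72/6 = 12

Forward pass:
ES_Task 1 = 0; EF_Task 1 = 6
ES_Task 2 = 6; EF_Task 2 = 6+12 = 18
ES_Task 3 = 6; EF_Task 3 = 6+8 = 14
ES_Task 4 = 6; EF_Task 4 = 6+5 = 11
ES_Task 5 = max(EF_Task 1=6, EF_Task 2=18) = 18; EF_Task 5 = 18+6 = 24
ES_Task 6 = 18; EF_Task 6 = 18+11 = 29
ES_Task 7 = 6; EF_Task 7 = 6+3 = 9
ES_Task 8 = max(EF_Task 3=14, EF_Task 6=29) = 29; EF_Task 8 = 29+5 = 34
ES_Task 9 = max(EF_Task 3=14, EF_Task 4=11, EF_Task 5=24, EF_Task 7=9, EF_Task 8=34) = 34; EF_Task 9 = 34+12 = 46
Expected project duration μ = 46 hours. Critical path: Task 1 → Task 2 → Task 6 → Task 8 → Task 9.

46 hours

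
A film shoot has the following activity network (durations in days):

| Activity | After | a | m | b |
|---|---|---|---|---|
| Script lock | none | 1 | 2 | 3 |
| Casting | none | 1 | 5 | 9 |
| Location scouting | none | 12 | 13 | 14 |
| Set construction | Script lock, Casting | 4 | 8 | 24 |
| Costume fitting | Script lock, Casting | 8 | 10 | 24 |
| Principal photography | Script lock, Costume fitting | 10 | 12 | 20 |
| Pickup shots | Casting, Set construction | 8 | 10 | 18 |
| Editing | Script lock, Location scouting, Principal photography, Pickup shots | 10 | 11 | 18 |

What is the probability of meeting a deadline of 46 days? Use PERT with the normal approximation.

te_Script lock = (1 + 4·2 + 3)/6 = 12/6 = 2; σ²_Script lock = ((3−1)/6)² = 0.111
te_Casting = (1 + 4·5 + 9)/6 = 30/6 = 5; σ²_Casting = ((9−1)/6)² = 1.778
te_Location scouting = (12 + 4·13 + 14)/6 = 78/6 = 13; σ²_Location scouting = ((14−12)/6)² = 0.111
te_Set construction = (4 + 4·8 + 24)/6 = 60/6 = 10; σ²_Set construction = ((24−4)/6)² = 11.111
te_Costume fitting = (8 + 4·10 + 24)/6 = 72/6 = 12; σ²_Costume fitting = ((24−8)/6)² = 7.111
te_Principal photography = (10 + 4·12 + 20)/6 = 78/6 = 13; σ²_Principal photography = ((20−10)/6)² = 2.778
te_Pickup shots = (8 + 4·10 + 18)/6 = 66/6 = 11; σ²_Pickup shots = ((18−8)/6)² = 2.778
te_Editing = (10 + 4·11 + 18)/6 = 72/6 = 12; σ²_Editing = ((18−10)/6)² = 1.778

Forward pass:
ES_Script lock = 0; EF_Script lock = 2
ES_Casting = 0; EF_Casting = 5
ES_Location scouting = 0; EF_Location scouting = 13
ES_Set construction = max(EF_Script lock=2, EF_Casting=5) = 5; EF_Set construction = 5+10 = 15
ES_Costume fitting = max(EF_Script lock=2, EF_Casting=5) = 5; EF_Costume fitting = 5+12 = 17
ES_Principal photography = max(EF_Script lock=2, EF_Costume fitting=17) = 17; EF_Principal photography = 17+13 = 30
ES_Pickup shots = max(EF_Casting=5, EF_Set construction=15) = 15; EF_Pickup shots = 15+11 = 26
ES_Editing = max(EF_Script lock=2, EF_Location scouting=13, EF_Principal photography=30, EF_Pickup shots=26) = 30; EF_Editing = 30+12 = 42
Expected project duration μ = 42 days. Critical path: Casting → Costume fitting → Principal photography → Editing.

Variance along critical path = 1.778 + 7.111 + 2.778 + 1.778 = 13.444; σ = √13.444 = 3.667 days.
Z = (46 − 42) / 3.667 = 1.091
P(T ≤ 46) = Φ(1.091) ≈ 0.862

0.862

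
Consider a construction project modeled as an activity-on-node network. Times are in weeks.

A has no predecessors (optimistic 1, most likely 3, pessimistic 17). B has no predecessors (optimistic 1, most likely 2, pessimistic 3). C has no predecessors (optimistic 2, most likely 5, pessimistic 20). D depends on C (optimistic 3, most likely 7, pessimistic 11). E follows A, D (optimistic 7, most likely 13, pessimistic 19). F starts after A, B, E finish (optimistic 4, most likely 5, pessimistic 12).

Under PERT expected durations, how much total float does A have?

9 weeks

te_A = (1 + 4·3 + 17)/6 = 30/6 = 5
te_B = (1 + 4·2 + 3)/6 = 12/6 = 2
te_C = (2 + 4·5 + 20)/6 = 42/6 = 7
te_D = (3 + 4·7 + 11)/6 = 42/6 = 7
te_E = (7 + 4·13 + 19)/6 = 78/6 = 13
te_F = (4 + 4·5 + 12)/6 = 36/6 = 6

Forward pass:
ES_A = 0; EF_A = 5
ES_B = 0; EF_B = 2
ES_C = 0; EF_C = 7
ES_D = 7; EF_D = 7+7 = 14
ES_E = max(EF_A=5, EF_D=14) = 14; EF_E = 14+13 = 27
ES_F = max(EF_A=5, EF_B=2, EF_E=27) = 27; EF_F = 27+6 = 33
Expected project duration μ = 33 weeks. Critical path: C → D → E → F.

Backward pass:
LF_F = 33; LS_F = 33−6 = 27
LF_E = LS_F = 27; LS_E = 27−13 = 14
LF_D = LS_E = 14; LS_D = 14−7 = 7
LF_C = LS_D = 7; LS_C = 7−7 = 0
LF_B = LS_F = 27; LS_B = 27−2 = 25
LF_A = min(LS_E=14, LS_F=27) = 14; LS_A = 14−5 = 9
Slack_A = LS_A − ES_A = 9 − 0 = 9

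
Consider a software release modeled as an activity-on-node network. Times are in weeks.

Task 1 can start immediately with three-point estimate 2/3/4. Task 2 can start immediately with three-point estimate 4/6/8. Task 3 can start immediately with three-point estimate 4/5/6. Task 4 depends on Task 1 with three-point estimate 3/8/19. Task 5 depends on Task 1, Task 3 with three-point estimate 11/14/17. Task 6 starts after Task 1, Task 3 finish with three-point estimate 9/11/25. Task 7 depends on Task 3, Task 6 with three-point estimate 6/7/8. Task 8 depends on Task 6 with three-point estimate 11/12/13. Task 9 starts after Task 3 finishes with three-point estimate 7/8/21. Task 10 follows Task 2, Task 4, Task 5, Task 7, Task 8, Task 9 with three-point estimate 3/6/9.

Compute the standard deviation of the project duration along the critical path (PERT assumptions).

te_Task 1 = (2 + 4·3 + 4)/6 = 18/6 = 3; σ²_Task 1 = ((4−2)/6)² = 0.111
te_Task 2 = (4 + 4·6 + 8)/6 = 36/6 = 6; σ²_Task 2 = ((8−4)/6)² = 0.444
te_Task 3 = (4 + 4·5 + 6)/6 = 30/6 = 5; σ²_Task 3 = ((6−4)/6)² = 0.111
te_Task 4 = (3 + 4·8 + 19)/6 = 54/6 = 9; σ²_Task 4 = ((19−3)/6)² = 7.111
te_Task 5 = (11 + 4·14 + 17)/6 = 84/6 = 14; σ²_Task 5 = ((17−11)/6)² = 1.000
te_Task 6 = (9 + 4·11 + 25)/6 = 78/6 = 13; σ²_Task 6 = ((25−9)/6)² = 7.111
te_Task 7 = (6 + 4·7 + 8)/6 = 42/6 = 7; σ²_Task 7 = ((8−6)/6)² = 0.111
te_Task 8 = (11 + 4·12 + 13)/6 = 72/6 = 12; σ²_Task 8 = ((13−11)/6)² = 0.111
te_Task 9 = (7 + 4·8 + 21)/6 = 60/6 = 10; σ²_Task 9 = ((21−7)/6)² = 5.444
te_Task 10 = (3 + 4·6 + 9)/6 = 36/6 = 6; σ²_Task 10 = ((9−3)/6)² = 1.000

Forward pass:
ES_Task 1 = 0; EF_Task 1 = 3
ES_Task 2 = 0; EF_Task 2 = 6
ES_Task 3 = 0; EF_Task 3 = 5
ES_Task 4 = 3; EF_Task 4 = 3+9 = 12
ES_Task 5 = max(EF_Task 1=3, EF_Task 3=5) = 5; EF_Task 5 = 5+14 = 19
ES_Task 6 = max(EF_Task 1=3, EF_Task 3=5) = 5; EF_Task 6 = 5+13 = 18
ES_Task 7 = max(EF_Task 3=5, EF_Task 6=18) = 18; EF_Task 7 = 18+7 = 25
ES_Task 8 = 18; EF_Task 8 = 18+12 = 30
ES_Task 9 = 5; EF_Task 9 = 5+10 = 15
ES_Task 10 = max(EF_Task 2=6, EF_Task 4=12, EF_Task 5=19, EF_Task 7=25, EF_Task 8=30, EF_Task 9=15) = 30; EF_Task 10 = 30+6 = 36
Expected project duration μ = 36 weeks. Critical path: Task 3 → Task 6 → Task 8 → Task 10.

Variance along critical path = 0.111 + 7.111 + 0.111 + 1.000 = 8.333
σ = √8.333 = 2.887 weeks

2.89 weeks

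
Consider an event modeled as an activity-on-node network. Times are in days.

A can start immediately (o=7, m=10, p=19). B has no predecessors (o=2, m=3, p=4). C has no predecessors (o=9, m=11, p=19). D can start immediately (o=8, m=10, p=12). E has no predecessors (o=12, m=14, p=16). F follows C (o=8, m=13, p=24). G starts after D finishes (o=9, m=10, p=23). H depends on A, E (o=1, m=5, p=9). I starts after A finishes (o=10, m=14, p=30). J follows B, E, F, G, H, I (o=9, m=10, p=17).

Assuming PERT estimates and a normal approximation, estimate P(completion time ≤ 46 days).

0.974

te_A = (7 + 4·10 + 19)/6 = 66/6 = 11; σ²_A = ((19−7)/6)² = 4.000
te_B = (2 + 4·3 + 4)/6 = 18/6 = 3; σ²_B = ((4−2)/6)² = 0.111
te_C = (9 + 4·11 + 19)/6 = 72/6 = 12; σ²_C = ((19−9)/6)² = 2.778
te_D = (8 + 4·10 + 12)/6 = 60/6 = 10; σ²_D = ((12−8)/6)² = 0.444
te_E = (12 + 4·14 + 16)/6 = 84/6 = 14; σ²_E = ((16−12)/6)² = 0.444
te_F = (8 + 4·13 + 24)/6 = 84/6 = 14; σ²_F = ((24−8)/6)² = 7.111
te_G = (9 + 4·10 + 23)/6 = 72/6 = 12; σ²_G = ((23−9)/6)² = 5.444
te_H = (1 + 4·5 + 9)/6 = 30/6 = 5; σ²_H = ((9−1)/6)² = 1.778
te_I = (10 + 4·14 + 30)/6 = 96/6 = 16; σ²_I = ((30−10)/6)² = 11.111
te_J = (9 + 4·10 + 17)/6 = 66/6 = 11; σ²_J = ((17−9)/6)² = 1.778

Forward pass:
ES_A = 0; EF_A = 11
ES_B = 0; EF_B = 3
ES_C = 0; EF_C = 12
ES_D = 0; EF_D = 10
ES_E = 0; EF_E = 14
ES_F = 12; EF_F = 12+14 = 26
ES_G = 10; EF_G = 10+12 = 22
ES_H = max(EF_A=11, EF_E=14) = 14; EF_H = 14+5 = 19
ES_I = 11; EF_I = 11+16 = 27
ES_J = max(EF_B=3, EF_E=14, EF_F=26, EF_G=22, EF_H=19, EF_I=27) = 27; EF_J = 27+11 = 38
Expected project duration μ = 38 days. Critical path: A → I → J.

Variance along critical path = 4.000 + 11.111 + 1.778 = 16.889; σ = √16.889 = 4.110 days.
Z = (46 − 38) / 4.110 = 1.947
P(T ≤ 46) = Φ(1.947) ≈ 0.974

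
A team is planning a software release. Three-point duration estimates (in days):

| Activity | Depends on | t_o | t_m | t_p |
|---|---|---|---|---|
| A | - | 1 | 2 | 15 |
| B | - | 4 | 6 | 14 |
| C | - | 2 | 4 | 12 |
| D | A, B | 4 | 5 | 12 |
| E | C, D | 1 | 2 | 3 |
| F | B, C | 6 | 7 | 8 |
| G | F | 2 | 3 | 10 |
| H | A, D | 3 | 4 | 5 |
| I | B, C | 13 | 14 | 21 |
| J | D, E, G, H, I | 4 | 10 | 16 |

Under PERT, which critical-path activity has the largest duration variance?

te_A = (1 + 4·2 + 15)/6 = 24/6 = 4; σ²_A = ((15−1)/6)² = 5.444
te_B = (4 + 4·6 + 14)/6 = 42/6 = 7; σ²_B = ((14−4)/6)² = 2.778
te_C = (2 + 4·4 + 12)/6 = 30/6 = 5; σ²_C = ((12−2)/6)² = 2.778
te_D = (4 + 4·5 + 12)/6 = 36/6 = 6; σ²_D = ((12−4)/6)² = 1.778
te_E = (1 + 4·2 + 3)/6 = 12/6 = 2; σ²_E = ((3−1)/6)² = 0.111
te_F = (6 + 4·7 + 8)/6 = 42/6 = 7; σ²_F = ((8−6)/6)² = 0.111
te_G = (2 + 4·3 + 10)/6 = 24/6 = 4; σ²_G = ((10−2)/6)² = 1.778
te_H = (3 + 4·4 + 5)/6 = 24/6 = 4; σ²_H = ((5−3)/6)² = 0.111
te_I = (13 + 4·14 + 21)/6 = 90/6 = 15; σ²_I = ((21−13)/6)² = 1.778
te_J = (4 + 4·10 + 16)/6 = 60/6 = 10; σ²_J = ((16−4)/6)² = 4.000

Forward pass:
ES_A = 0; EF_A = 4
ES_B = 0; EF_B = 7
ES_C = 0; EF_C = 5
ES_D = max(EF_A=4, EF_B=7) = 7; EF_D = 7+6 = 13
ES_E = max(EF_C=5, EF_D=13) = 13; EF_E = 13+2 = 15
ES_F = max(EF_B=7, EF_C=5) = 7; EF_F = 7+7 = 14
ES_G = 14; EF_G = 14+4 = 18
ES_H = max(EF_A=4, EF_D=13) = 13; EF_H = 13+4 = 17
ES_I = max(EF_B=7, EF_C=5) = 7; EF_I = 7+15 = 22
ES_J = max(EF_D=13, EF_E=15, EF_G=18, EF_H=17, EF_I=22) = 22; EF_J = 22+10 = 32
Expected project duration μ = 32 days. Critical path: B → I → J.

Variances on critical path: σ²_B=2.778, σ²_I=1.778, σ²_J=4.000.
Largest is σ²_J = 4.000.

J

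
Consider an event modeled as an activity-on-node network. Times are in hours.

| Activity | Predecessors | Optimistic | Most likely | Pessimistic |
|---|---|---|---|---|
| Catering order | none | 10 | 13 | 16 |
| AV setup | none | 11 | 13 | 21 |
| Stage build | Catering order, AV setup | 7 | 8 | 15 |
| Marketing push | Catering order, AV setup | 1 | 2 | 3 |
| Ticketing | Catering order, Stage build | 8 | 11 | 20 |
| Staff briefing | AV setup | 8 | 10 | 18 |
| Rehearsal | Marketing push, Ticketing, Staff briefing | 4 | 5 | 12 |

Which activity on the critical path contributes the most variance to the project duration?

te_Catering order = (10 + 4·13 + 16)/6 = 78/6 = 13; σ²_Catering order = ((16−10)/6)² = 1.000
te_AV setup = (11 + 4·13 + 21)/6 = 84/6 = 14; σ²_AV setup = ((21−11)/6)² = 2.778
te_Stage build = (7 + 4·8 + 15)/6 = 54/6 = 9; σ²_Stage build = ((15−7)/6)² = 1.778
te_Marketing push = (1 + 4·2 + 3)/6 = 12/6 = 2; σ²_Marketing push = ((3−1)/6)² = 0.111
te_Ticketing = (8 + 4·11 + 20)/6 = 72/6 = 12; σ²_Ticketing = ((20−8)/6)² = 4.000
te_Staff briefing = (8 + 4·10 + 18)/6 = 66/6 = 11; σ²_Staff briefing = ((18−8)/6)² = 2.778
te_Rehearsal = (4 + 4·5 + 12)/6 = 36/6 = 6; σ²_Rehearsal = ((12−4)/6)² = 1.778

Forward pass:
ES_Catering order = 0; EF_Catering order = 13
ES_AV setup = 0; EF_AV setup = 14
ES_Stage build = max(EF_Catering order=13, EF_AV setup=14) = 14; EF_Stage build = 14+9 = 23
ES_Marketing push = max(EF_Catering order=13, EF_AV setup=14) = 14; EF_Marketing push = 14+2 = 16
ES_Ticketing = max(EF_Catering order=13, EF_Stage build=23) = 23; EF_Ticketing = 23+12 = 35
ES_Staff briefing = 14; EF_Staff briefing = 14+11 = 25
ES_Rehearsal = max(EF_Marketing push=16, EF_Ticketing=35, EF_Staff briefing=25) = 35; EF_Rehearsal = 35+6 = 41
Expected project duration μ = 41 hours. Critical path: AV setup → Stage build → Ticketing → Rehearsal.

Variances on critical path: σ²_AV setup=2.778, σ²_Stage build=1.778, σ²_Ticketing=4.000, σ²_Rehearsal=1.778.
Largest is σ²_Ticketing = 4.000.

Ticketing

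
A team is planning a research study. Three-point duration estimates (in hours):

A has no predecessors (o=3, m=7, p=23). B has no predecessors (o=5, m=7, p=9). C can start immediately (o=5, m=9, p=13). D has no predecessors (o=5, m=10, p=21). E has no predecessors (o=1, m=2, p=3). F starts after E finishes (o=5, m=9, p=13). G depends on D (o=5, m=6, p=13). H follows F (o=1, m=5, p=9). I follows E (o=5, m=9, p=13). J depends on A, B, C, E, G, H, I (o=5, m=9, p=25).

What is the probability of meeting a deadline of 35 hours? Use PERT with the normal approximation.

0.910

te_A = (3 + 4·7 + 23)/6 = 54/6 = 9; σ²_A = ((23−3)/6)² = 11.111
te_B = (5 + 4·7 + 9)/6 = 42/6 = 7; σ²_B = ((9−5)/6)² = 0.444
te_C = (5 + 4·9 + 13)/6 = 54/6 = 9; σ²_C = ((13−5)/6)² = 1.778
te_D = (5 + 4·10 + 21)/6 = 66/6 = 11; σ²_D = ((21−5)/6)² = 7.111
te_E = (1 + 4·2 + 3)/6 = 12/6 = 2; σ²_E = ((3−1)/6)² = 0.111
te_F = (5 + 4·9 + 13)/6 = 54/6 = 9; σ²_F = ((13−5)/6)² = 1.778
te_G = (5 + 4·6 + 13)/6 = 42/6 = 7; σ²_G = ((13−5)/6)² = 1.778
te_H = (1 + 4·5 + 9)/6 = 30/6 = 5; σ²_H = ((9−1)/6)² = 1.778
te_I = (5 + 4·9 + 13)/6 = 54/6 = 9; σ²_I = ((13−5)/6)² = 1.778
te_J = (5 + 4·9 + 25)/6 = 66/6 = 11; σ²_J = ((25−5)/6)² = 11.111

Forward pass:
ES_A = 0; EF_A = 9
ES_B = 0; EF_B = 7
ES_C = 0; EF_C = 9
ES_D = 0; EF_D = 11
ES_E = 0; EF_E = 2
ES_F = 2; EF_F = 2+9 = 11
ES_G = 11; EF_G = 11+7 = 18
ES_H = 11; EF_H = 11+5 = 16
ES_I = 2; EF_I = 2+9 = 11
ES_J = max(EF_A=9, EF_B=7, EF_C=9, EF_E=2, EF_G=18, EF_H=16, EF_I=11) = 18; EF_J = 18+11 = 29
Expected project duration μ = 29 hours. Critical path: D → G → J.

Variance along critical path = 7.111 + 1.778 + 11.111 = 20.000; σ = √20.000 = 4.472 hours.
Z = (35 − 29) / 4.472 = 1.342
P(T ≤ 35) = Φ(1.342) ≈ 0.910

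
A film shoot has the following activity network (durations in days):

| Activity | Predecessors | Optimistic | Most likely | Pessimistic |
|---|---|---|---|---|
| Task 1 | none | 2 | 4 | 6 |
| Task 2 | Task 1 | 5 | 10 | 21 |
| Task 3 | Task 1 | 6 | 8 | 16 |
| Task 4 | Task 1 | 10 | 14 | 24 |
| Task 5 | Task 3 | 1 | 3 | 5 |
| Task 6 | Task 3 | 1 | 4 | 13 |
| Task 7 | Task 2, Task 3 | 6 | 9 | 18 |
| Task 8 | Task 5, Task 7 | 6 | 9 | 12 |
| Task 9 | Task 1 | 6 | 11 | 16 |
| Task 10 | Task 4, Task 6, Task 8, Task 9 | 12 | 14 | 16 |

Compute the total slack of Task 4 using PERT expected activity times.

te_Task 1 = (2 + 4·4 + 6)/6 = 24/6 = 4
te_Task 2 = (5 + 4·10 + 21)/6 = 66/6 = 11
te_Task 3 = (6 + 4·8 + 16)/6 = 54/6 = 9
te_Task 4 = (10 + 4·14 + 24)/6 = 90/6 = 15
te_Task 5 = (1 + 4·3 + 5)/6 = 18/6 = 3
te_Task 6 = (1 + 4·4 + 13)/6 = 30/6 = 5
te_Task 7 = (6 + 4·9 + 18)/6 = 60/6 = 10
te_Task 8 = (6 + 4·9 + 12)/6 = 54/6 = 9
te_Task 9 = (6 + 4·11 + 16)/6 = 66/6 = 11
te_Task 10 = (12 + 4·14 + 16)/6 = 84/6 = 14

Forward pass:
ES_Task 1 = 0; EF_Task 1 = 4
ES_Task 2 = 4; EF_Task 2 = 4+11 = 15
ES_Task 3 = 4; EF_Task 3 = 4+9 = 13
ES_Task 4 = 4; EF_Task 4 = 4+15 = 19
ES_Task 5 = 13; EF_Task 5 = 13+3 = 16
ES_Task 6 = 13; EF_Task 6 = 13+5 = 18
ES_Task 7 = max(EF_Task 2=15, EF_Task 3=13) = 15; EF_Task 7 = 15+10 = 25
ES_Task 8 = max(EF_Task 5=16, EF_Task 7=25) = 25; EF_Task 8 = 25+9 = 34
ES_Task 9 = 4; EF_Task 9 = 4+11 = 15
ES_Task 10 = max(EF_Task 4=19, EF_Task 6=18, EF_Task 8=34, EF_Task 9=15) = 34; EF_Task 10 = 34+14 = 48
Expected project duration μ = 48 days. Critical path: Task 1 → Task 2 → Task 7 → Task 8 → Task 10.

Backward pass:
LF_Task 10 = 48; LS_Task 10 = 48−14 = 34
LF_Task 9 = LS_Task 10 = 34; LS_Task 9 = 34−11 = 23
LF_Task 8 = LS_Task 10 = 34; LS_Task 8 = 34−9 = 25
LF_Task 7 = LS_Task 8 = 25; LS_Task 7 = 25−10 = 15
LF_Task 6 = LS_Task 10 = 34; LS_Task 6 = 34−5 = 29
LF_Task 5 = LS_Task 8 = 25; LS_Task 5 = 25−3 = 22
LF_Task 4 = LS_Task 10 = 34; LS_Task 4 = 34−15 = 19
LF_Task 3 = min(LS_Task 5=22, LS_Task 6=29, LS_Task 7=15) = 15; LS_Task 3 = 15−9 = 6
LF_Task 2 = LS_Task 7 = 15; LS_Task 2 = 15−11 = 4
LF_Task 1 = min(LS_Task 2=4, LS_Task 3=6, LS_Task 4=19, LS_Task 9=23) = 4; LS_Task 1 = 4−4 = 0
Slack_Task 4 = LS_Task 4 − ES_Task 4 = 19 − 4 = 15

15 days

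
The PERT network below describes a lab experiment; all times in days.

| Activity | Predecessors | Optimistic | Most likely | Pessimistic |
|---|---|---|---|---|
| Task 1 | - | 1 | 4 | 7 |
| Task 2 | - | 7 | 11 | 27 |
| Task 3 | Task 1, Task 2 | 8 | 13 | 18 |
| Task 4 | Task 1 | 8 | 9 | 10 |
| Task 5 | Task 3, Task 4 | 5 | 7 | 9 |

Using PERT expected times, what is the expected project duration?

33 days

te_Task 1 = (1 + 4·4 + 7)/6 = 24/6 = 4
te_Task 2 = (7 + 4·11 + 27)/6 = 78/6 = 13
te_Task 3 = (8 + 4·13 + 18)/6 = 78/6 = 13
te_Task 4 = (8 + 4·9 + 10)/6 = 54/6 = 9
te_Task 5 = (5 + 4·7 + 9)/6 = 42/6 = 7

Forward pass:
ES_Task 1 = 0; EF_Task 1 = 4
ES_Task 2 = 0; EF_Task 2 = 13
ES_Task 3 = max(EF_Task 1=4, EF_Task 2=13) = 13; EF_Task 3 = 13+13 = 26
ES_Task 4 = 4; EF_Task 4 = 4+9 = 13
ES_Task 5 = max(EF_Task 3=26, EF_Task 4=13) = 26; EF_Task 5 = 26+7 = 33
Expected project duration μ = 33 days. Critical path: Task 2 → Task 3 → Task 5.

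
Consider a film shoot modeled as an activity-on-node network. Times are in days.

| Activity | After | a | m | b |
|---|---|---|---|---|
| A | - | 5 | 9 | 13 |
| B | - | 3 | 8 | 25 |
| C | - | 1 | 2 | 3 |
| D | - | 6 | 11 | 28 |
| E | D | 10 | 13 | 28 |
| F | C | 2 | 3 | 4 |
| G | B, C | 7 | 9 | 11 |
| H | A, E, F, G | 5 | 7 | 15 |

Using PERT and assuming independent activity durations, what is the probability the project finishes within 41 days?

te_A = (5 + 4·9 + 13)/6 = 54/6 = 9; σ²_A = ((13−5)/6)² = 1.778
te_B = (3 + 4·8 + 25)/6 = 60/6 = 10; σ²_B = ((25−3)/6)² = 13.444
te_C = (1 + 4·2 + 3)/6 = 12/6 = 2; σ²_C = ((3−1)/6)² = 0.111
te_D = (6 + 4·11 + 28)/6 = 78/6 = 13; σ²_D = ((28−6)/6)² = 13.444
te_E = (10 + 4·13 + 28)/6 = 90/6 = 15; σ²_E = ((28−10)/6)² = 9.000
te_F = (2 + 4·3 + 4)/6 = 18/6 = 3; σ²_F = ((4−2)/6)² = 0.111
te_G = (7 + 4·9 + 11)/6 = 54/6 = 9; σ²_G = ((11−7)/6)² = 0.444
te_H = (5 + 4·7 + 15)/6 = 48/6 = 8; σ²_H = ((15−5)/6)² = 2.778

Forward pass:
ES_A = 0; EF_A = 9
ES_B = 0; EF_B = 10
ES_C = 0; EF_C = 2
ES_D = 0; EF_D = 13
ES_E = 13; EF_E = 13+15 = 28
ES_F = 2; EF_F = 2+3 = 5
ES_G = max(EF_B=10, EF_C=2) = 10; EF_G = 10+9 = 19
ES_H = max(EF_A=9, EF_E=28, EF_F=5, EF_G=19) = 28; EF_H = 28+8 = 36
Expected project duration μ = 36 days. Critical path: D → E → H.

Variance along critical path = 13.444 + 9.000 + 2.778 = 25.222; σ = √25.222 = 5.022 days.
Z = (41 − 36) / 5.022 = 0.996
P(T ≤ 41) = Φ(0.996) ≈ 0.840

0.840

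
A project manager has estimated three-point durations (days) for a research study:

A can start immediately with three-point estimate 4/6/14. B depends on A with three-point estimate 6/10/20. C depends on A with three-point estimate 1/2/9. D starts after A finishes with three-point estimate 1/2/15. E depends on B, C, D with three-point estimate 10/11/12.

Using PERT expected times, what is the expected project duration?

29 days

te_A = (4 + 4·6 + 14)/6 = 42/6 = 7
te_B = (6 + 4·10 + 20)/6 = 66/6 = 11
te_C = (1 + 4·2 + 9)/6 = 18/6 = 3
te_D = (1 + 4·2 + 15)/6 = 24/6 = 4
te_E = (10 + 4·11 + 12)/6 = 66/6 = 11

Forward pass:
ES_A = 0; EF_A = 7
ES_B = 7; EF_B = 7+11 = 18
ES_C = 7; EF_C = 7+3 = 10
ES_D = 7; EF_D = 7+4 = 11
ES_E = max(EF_B=18, EF_C=10, EF_D=11) = 18; EF_E = 18+11 = 29
Expected project duration μ = 29 days. Critical path: A → B → E.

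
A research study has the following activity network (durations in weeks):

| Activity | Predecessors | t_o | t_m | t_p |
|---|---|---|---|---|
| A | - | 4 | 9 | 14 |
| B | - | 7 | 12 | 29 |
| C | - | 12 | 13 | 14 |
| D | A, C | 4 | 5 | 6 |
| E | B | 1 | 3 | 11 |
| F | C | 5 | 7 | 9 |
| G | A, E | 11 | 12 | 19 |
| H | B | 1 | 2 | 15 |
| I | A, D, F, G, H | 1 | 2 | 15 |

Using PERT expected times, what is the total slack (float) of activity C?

te_A = (4 + 4·9 + 14)/6 = 54/6 = 9
te_B = (7 + 4·12 + 29)/6 = 84/6 = 14
te_C = (12 + 4·13 + 14)/6 = 78/6 = 13
te_D = (4 + 4·5 + 6)/6 = 30/6 = 5
te_E = (1 + 4·3 + 11)/6 = 24/6 = 4
te_F = (5 + 4·7 + 9)/6 = 42/6 = 7
te_G = (11 + 4·12 + 19)/6 = 78/6 = 13
te_H = (1 + 4·2 + 15)/6 = 24/6 = 4
te_I = (1 + 4·2 + 15)/6 = 24/6 = 4

Forward pass:
ES_A = 0; EF_A = 9
ES_B = 0; EF_B = 14
ES_C = 0; EF_C = 13
ES_D = max(EF_A=9, EF_C=13) = 13; EF_D = 13+5 = 18
ES_E = 14; EF_E = 14+4 = 18
ES_F = 13; EF_F = 13+7 = 20
ES_G = max(EF_A=9, EF_E=18) = 18; EF_G = 18+13 = 31
ES_H = 14; EF_H = 14+4 = 18
ES_I = max(EF_A=9, EF_D=18, EF_F=20, EF_G=31, EF_H=18) = 31; EF_I = 31+4 = 35
Expected project duration μ = 35 weeks. Critical path: B → E → G → I.

Backward pass:
LF_I = 35; LS_I = 35−4 = 31
LF_H = LS_I = 31; LS_H = 31−4 = 27
LF_G = LS_I = 31; LS_G = 31−13 = 18
LF_F = LS_I = 31; LS_F = 31−7 = 24
LF_E = LS_G = 18; LS_E = 18−4 = 14
LF_D = LS_I = 31; LS_D = 31−5 = 26
LF_C = min(LS_D=26, LS_F=24) = 24; LS_C = 24−13 = 11
LF_B = min(LS_E=14, LS_H=27) = 14; LS_B = 14−14 = 0
LF_A = min(LS_D=26, LS_G=18, LS_I=31) = 18; LS_A = 18−9 = 9
Slack_C = LS_C − ES_C = 11 − 0 = 11

11 weeks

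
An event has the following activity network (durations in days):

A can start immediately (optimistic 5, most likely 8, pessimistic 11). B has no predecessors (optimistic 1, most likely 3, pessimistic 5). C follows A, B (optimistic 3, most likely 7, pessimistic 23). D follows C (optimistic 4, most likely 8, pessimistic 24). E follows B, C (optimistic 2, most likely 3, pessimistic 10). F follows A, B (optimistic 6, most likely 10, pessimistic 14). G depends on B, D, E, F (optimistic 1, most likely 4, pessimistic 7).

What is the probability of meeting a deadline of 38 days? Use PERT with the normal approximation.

0.923

te_A = (5 + 4·8 + 11)/6 = 48/6 = 8; σ²_A = ((11−5)/6)² = 1.000
te_B = (1 + 4·3 + 5)/6 = 18/6 = 3; σ²_B = ((5−1)/6)² = 0.444
te_C = (3 + 4·7 + 23)/6 = 54/6 = 9; σ²_C = ((23−3)/6)² = 11.111
te_D = (4 + 4·8 + 24)/6 = 60/6 = 10; σ²_D = ((24−4)/6)² = 11.111
te_E = (2 + 4·3 + 10)/6 = 24/6 = 4; σ²_E = ((10−2)/6)² = 1.778
te_F = (6 + 4·10 + 14)/6 = 60/6 = 10; σ²_F = ((14−6)/6)² = 1.778
te_G = (1 + 4·4 + 7)/6 = 24/6 = 4; σ²_G = ((7−1)/6)² = 1.000

Forward pass:
ES_A = 0; EF_A = 8
ES_B = 0; EF_B = 3
ES_C = max(EF_A=8, EF_B=3) = 8; EF_C = 8+9 = 17
ES_D = 17; EF_D = 17+10 = 27
ES_E = max(EF_B=3, EF_C=17) = 17; EF_E = 17+4 = 21
ES_F = max(EF_A=8, EF_B=3) = 8; EF_F = 8+10 = 18
ES_G = max(EF_B=3, EF_D=27, EF_E=21, EF_F=18) = 27; EF_G = 27+4 = 31
Expected project duration μ = 31 days. Critical path: A → C → D → G.

Variance along critical path = 1.000 + 11.111 + 11.111 + 1.000 = 24.222; σ = √24.222 = 4.922 days.
Z = (38 − 31) / 4.922 = 1.422
P(T ≤ 38) = Φ(1.422) ≈ 0.923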